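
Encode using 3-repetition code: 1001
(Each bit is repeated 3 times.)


Each bit -> 3 copies

111000000111


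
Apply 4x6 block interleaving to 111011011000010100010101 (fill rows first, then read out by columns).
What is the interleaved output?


Matrix:
  111011
  011000
  010100
  010101
Read columns: 100011111100001110001001

100011111100001110001001


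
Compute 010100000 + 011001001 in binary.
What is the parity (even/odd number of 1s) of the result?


010100000 = 160
011001001 = 201
Sum = 361 = 101101001
1s count = 5

odd parity (5 ones in 101101001)


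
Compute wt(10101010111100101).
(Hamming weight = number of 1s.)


Counting 1s in 10101010111100101

10


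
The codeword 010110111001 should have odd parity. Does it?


Number of 1s: 7

Yes, parity is correct (7 ones)


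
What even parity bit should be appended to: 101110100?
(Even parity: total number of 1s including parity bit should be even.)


Number of 1s in data: 5
Parity bit: 1

1


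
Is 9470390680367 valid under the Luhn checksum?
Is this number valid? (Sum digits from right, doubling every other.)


Luhn sum = 60
60 mod 10 = 0

Valid (Luhn sum mod 10 = 0)


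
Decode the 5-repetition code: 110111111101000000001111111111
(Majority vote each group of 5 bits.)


Groups: 11011, 11111, 01000, 00000, 11111, 11111
Majority votes: 110011

110011


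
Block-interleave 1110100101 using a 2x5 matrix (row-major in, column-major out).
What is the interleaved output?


Matrix:
  11101
  00101
Read columns: 1010110011

1010110011


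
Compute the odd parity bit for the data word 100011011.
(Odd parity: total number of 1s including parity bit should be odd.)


Number of 1s in data: 5
Parity bit: 0

0


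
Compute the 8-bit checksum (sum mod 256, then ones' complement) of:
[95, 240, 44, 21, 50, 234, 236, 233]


Sum = 1153 mod 256 = 129
Complement = 126

126


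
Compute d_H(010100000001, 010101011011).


XOR: 000001011010
Count of 1s: 4

4


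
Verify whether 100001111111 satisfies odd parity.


Number of 1s: 8

No, parity error (8 ones)


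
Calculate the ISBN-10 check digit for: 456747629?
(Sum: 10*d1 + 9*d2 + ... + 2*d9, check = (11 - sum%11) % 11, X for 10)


Weighted sum: 289
289 mod 11 = 3

Check digit: 8


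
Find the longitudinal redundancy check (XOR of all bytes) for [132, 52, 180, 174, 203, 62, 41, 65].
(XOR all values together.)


XOR chain: 132 ^ 52 ^ 180 ^ 174 ^ 203 ^ 62 ^ 41 ^ 65 = 55

55


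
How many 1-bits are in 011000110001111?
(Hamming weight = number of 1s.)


Counting 1s in 011000110001111

8


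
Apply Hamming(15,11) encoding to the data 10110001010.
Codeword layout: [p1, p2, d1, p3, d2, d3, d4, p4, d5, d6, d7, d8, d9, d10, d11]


Parity bits: p1=0, p2=0, p3=0, p4=0

001001100001010


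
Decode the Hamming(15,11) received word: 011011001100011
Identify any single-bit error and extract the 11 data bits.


Syndrome = 0: no error detected

Data: 11101100011 (no errors)


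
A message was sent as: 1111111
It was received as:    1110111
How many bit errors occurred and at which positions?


XOR: 0001000

1 error(s) at position(s): 3


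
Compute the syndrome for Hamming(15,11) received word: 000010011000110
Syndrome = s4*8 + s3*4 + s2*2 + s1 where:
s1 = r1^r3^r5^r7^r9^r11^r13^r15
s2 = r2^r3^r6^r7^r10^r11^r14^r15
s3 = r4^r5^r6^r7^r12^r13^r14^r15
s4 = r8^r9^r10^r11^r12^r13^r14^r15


s1=1, s2=1, s3=1, s4=0

Syndrome = 7 (error at position 7)


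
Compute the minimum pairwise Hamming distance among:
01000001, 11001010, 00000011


Comparing all pairs, minimum distance: 2
Can detect 1 errors, correct 0 errors

2


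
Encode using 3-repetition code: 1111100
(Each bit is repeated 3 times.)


Each bit -> 3 copies

111111111111111000000


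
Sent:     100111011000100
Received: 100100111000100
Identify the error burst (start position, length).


XOR: 000011100000000

Burst at position 4, length 3


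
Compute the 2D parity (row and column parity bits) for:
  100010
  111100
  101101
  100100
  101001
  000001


Row parities: 000011
Column parities: 111111

Row P: 000011, Col P: 111111, Corner: 0


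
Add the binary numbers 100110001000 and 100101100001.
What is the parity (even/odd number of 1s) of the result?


100110001000 = 2440
100101100001 = 2401
Sum = 4841 = 1001011101001
1s count = 7

odd parity (7 ones in 1001011101001)


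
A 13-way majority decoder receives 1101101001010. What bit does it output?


Ones: 7 out of 13
Threshold: 7

1 (7/13 voted 1)


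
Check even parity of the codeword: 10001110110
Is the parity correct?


Number of 1s: 6

Yes, parity is correct (6 ones)


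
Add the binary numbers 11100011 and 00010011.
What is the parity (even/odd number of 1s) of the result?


11100011 = 227
00010011 = 19
Sum = 246 = 11110110
1s count = 6

even parity (6 ones in 11110110)


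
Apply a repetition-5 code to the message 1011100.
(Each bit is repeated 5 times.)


Each bit -> 5 copies

11111000001111111111111110000000000


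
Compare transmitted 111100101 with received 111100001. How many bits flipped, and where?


XOR: 000000100

1 error(s) at position(s): 6


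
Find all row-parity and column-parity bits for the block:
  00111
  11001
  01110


Row parities: 111
Column parities: 10000

Row P: 111, Col P: 10000, Corner: 1


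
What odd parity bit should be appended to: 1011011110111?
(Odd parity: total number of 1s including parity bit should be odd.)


Number of 1s in data: 10
Parity bit: 1

1


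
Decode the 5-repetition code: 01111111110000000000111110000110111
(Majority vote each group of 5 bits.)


Groups: 01111, 11111, 00000, 00000, 11111, 00001, 10111
Majority votes: 1100101

1100101


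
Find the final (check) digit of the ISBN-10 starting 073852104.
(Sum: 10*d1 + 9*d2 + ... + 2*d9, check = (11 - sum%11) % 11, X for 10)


Weighted sum: 195
195 mod 11 = 8

Check digit: 3


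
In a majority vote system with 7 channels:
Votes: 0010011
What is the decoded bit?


Ones: 3 out of 7
Threshold: 4

0 (3/7 voted 1)


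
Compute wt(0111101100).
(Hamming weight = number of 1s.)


Counting 1s in 0111101100

6


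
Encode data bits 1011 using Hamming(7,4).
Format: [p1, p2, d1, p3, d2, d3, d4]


Parity bits: p1=0, p2=1, p3=0

0110011


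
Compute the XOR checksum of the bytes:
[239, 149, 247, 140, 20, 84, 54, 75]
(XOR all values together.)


XOR chain: 239 ^ 149 ^ 247 ^ 140 ^ 20 ^ 84 ^ 54 ^ 75 = 60

60


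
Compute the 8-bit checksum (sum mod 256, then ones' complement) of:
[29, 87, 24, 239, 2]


Sum = 381 mod 256 = 125
Complement = 130

130


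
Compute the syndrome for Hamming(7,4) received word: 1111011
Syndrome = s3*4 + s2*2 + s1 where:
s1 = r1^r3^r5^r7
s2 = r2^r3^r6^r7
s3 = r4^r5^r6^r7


s1=1, s2=0, s3=1

Syndrome = 5 (error at position 5)


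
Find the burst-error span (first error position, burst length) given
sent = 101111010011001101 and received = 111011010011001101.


XOR: 010100000000000000

Burst at position 1, length 3


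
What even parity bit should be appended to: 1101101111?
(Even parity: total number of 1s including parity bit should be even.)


Number of 1s in data: 8
Parity bit: 0

0


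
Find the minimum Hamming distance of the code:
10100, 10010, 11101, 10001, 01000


Comparing all pairs, minimum distance: 2
Can detect 1 errors, correct 0 errors

2


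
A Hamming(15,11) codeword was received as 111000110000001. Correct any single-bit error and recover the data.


Syndrome = 0: no error detected

Data: 10010000001 (no errors)


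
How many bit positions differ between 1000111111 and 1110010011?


XOR: 0110101100
Count of 1s: 5

5


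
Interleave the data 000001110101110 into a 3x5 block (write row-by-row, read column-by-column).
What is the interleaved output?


Matrix:
  00000
  11101
  01110
Read columns: 010011011001010

010011011001010


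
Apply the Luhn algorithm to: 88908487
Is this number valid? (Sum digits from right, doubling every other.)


Luhn sum = 49
49 mod 10 = 9

Invalid (Luhn sum mod 10 = 9)


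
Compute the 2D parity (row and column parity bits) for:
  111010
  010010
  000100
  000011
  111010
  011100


Row parities: 001001
Column parities: 001001

Row P: 001001, Col P: 001001, Corner: 0


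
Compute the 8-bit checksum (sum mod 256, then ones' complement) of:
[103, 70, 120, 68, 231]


Sum = 592 mod 256 = 80
Complement = 175

175


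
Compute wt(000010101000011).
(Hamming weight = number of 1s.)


Counting 1s in 000010101000011

5


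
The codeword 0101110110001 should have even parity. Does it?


Number of 1s: 7

No, parity error (7 ones)


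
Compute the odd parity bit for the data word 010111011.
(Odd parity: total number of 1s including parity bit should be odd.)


Number of 1s in data: 6
Parity bit: 1

1


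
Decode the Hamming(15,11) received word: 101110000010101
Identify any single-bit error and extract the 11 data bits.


Syndrome = 10: error at position 10

Data: 11000110101 (corrected bit 10)


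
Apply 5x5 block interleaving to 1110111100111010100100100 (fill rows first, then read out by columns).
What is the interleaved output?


Matrix:
  11101
  11100
  11101
  01001
  00100
Read columns: 1110011110111010000010110

1110011110111010000010110


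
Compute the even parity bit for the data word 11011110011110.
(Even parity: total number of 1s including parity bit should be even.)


Number of 1s in data: 10
Parity bit: 0

0


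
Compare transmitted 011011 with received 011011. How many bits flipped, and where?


XOR: 000000

0 errors (received matches sent)


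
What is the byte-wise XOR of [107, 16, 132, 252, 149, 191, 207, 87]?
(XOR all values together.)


XOR chain: 107 ^ 16 ^ 132 ^ 252 ^ 149 ^ 191 ^ 207 ^ 87 = 177

177


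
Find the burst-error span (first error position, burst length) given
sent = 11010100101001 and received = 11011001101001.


XOR: 00001101000000

Burst at position 4, length 4


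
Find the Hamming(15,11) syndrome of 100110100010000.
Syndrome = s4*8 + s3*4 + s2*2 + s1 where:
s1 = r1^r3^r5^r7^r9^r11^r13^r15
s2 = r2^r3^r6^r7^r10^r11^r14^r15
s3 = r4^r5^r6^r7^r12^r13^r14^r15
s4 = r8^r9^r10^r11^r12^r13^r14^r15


s1=0, s2=0, s3=1, s4=1

Syndrome = 12 (error at position 12)


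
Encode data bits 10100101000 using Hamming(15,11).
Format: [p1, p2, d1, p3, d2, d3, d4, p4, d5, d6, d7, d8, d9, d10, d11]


Parity bits: p1=1, p2=1, p3=0, p4=0

111001000101000


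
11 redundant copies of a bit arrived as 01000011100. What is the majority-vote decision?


Ones: 4 out of 11
Threshold: 6

0 (4/11 voted 1)


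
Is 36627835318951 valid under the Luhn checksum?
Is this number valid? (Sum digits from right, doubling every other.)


Luhn sum = 66
66 mod 10 = 6

Invalid (Luhn sum mod 10 = 6)


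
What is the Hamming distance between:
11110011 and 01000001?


XOR: 10110010
Count of 1s: 4

4


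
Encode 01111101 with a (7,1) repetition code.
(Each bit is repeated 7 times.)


Each bit -> 7 copies

00000001111111111111111111111111111111111100000001111111


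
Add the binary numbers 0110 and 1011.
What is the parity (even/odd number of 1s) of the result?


0110 = 6
1011 = 11
Sum = 17 = 10001
1s count = 2

even parity (2 ones in 10001)


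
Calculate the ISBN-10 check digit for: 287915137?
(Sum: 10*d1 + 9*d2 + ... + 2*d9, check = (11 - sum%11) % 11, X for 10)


Weighted sum: 269
269 mod 11 = 5

Check digit: 6


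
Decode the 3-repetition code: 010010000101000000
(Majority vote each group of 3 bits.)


Groups: 010, 010, 000, 101, 000, 000
Majority votes: 000100

000100


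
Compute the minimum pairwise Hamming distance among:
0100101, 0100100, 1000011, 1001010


Comparing all pairs, minimum distance: 1
Can detect 0 errors, correct 0 errors

1


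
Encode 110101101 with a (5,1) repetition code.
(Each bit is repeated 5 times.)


Each bit -> 5 copies

111111111100000111110000011111111110000011111


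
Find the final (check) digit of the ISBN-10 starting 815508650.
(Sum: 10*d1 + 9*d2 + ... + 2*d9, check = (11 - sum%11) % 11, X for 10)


Weighted sum: 243
243 mod 11 = 1

Check digit: X


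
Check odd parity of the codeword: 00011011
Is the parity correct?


Number of 1s: 4

No, parity error (4 ones)


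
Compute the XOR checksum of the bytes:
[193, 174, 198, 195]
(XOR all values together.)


XOR chain: 193 ^ 174 ^ 198 ^ 195 = 106

106


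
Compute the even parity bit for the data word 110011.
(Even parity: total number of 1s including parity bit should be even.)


Number of 1s in data: 4
Parity bit: 0

0


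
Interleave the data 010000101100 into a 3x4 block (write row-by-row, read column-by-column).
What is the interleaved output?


Matrix:
  0100
  0010
  1100
Read columns: 001101010000

001101010000


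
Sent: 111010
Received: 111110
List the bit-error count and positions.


XOR: 000100

1 error(s) at position(s): 3


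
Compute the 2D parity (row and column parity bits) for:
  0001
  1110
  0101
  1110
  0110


Row parities: 11010
Column parities: 0010

Row P: 11010, Col P: 0010, Corner: 1


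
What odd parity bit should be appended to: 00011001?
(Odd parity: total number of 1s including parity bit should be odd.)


Number of 1s in data: 3
Parity bit: 0

0


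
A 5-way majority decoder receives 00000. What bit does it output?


Ones: 0 out of 5
Threshold: 3

0 (0/5 voted 1)


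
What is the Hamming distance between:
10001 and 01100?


XOR: 11101
Count of 1s: 4

4


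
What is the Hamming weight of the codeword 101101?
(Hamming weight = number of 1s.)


Counting 1s in 101101

4


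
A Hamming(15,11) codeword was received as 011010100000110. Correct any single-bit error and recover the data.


Syndrome = 0: no error detected

Data: 11010000110 (no errors)


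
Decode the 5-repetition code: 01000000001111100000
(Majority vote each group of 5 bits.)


Groups: 01000, 00000, 11111, 00000
Majority votes: 0010

0010


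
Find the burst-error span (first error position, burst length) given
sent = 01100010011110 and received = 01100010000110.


XOR: 00000000011000

Burst at position 9, length 2


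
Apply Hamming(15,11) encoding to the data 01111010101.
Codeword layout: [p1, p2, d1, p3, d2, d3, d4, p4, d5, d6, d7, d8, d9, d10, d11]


Parity bits: p1=0, p2=0, p3=1, p4=0

000111101010101


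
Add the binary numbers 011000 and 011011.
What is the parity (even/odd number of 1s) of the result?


011000 = 24
011011 = 27
Sum = 51 = 110011
1s count = 4

even parity (4 ones in 110011)


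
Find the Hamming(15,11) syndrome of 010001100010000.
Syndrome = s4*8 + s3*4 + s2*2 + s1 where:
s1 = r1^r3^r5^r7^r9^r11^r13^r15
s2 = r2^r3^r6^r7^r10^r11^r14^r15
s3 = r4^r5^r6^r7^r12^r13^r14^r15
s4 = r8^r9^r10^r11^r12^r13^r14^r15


s1=0, s2=0, s3=0, s4=1

Syndrome = 8 (error at position 8)


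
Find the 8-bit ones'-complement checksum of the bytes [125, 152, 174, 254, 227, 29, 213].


Sum = 1174 mod 256 = 150
Complement = 105

105


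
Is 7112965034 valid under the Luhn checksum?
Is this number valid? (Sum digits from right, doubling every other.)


Luhn sum = 36
36 mod 10 = 6

Invalid (Luhn sum mod 10 = 6)


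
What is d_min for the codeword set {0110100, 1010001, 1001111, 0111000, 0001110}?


Comparing all pairs, minimum distance: 2
Can detect 1 errors, correct 0 errors

2


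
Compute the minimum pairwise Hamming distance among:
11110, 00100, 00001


Comparing all pairs, minimum distance: 2
Can detect 1 errors, correct 0 errors

2


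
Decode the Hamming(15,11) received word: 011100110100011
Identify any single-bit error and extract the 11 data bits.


Syndrome = 1: error at position 1

Data: 10010100011 (corrected bit 1)


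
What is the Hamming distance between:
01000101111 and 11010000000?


XOR: 10010101111
Count of 1s: 7

7


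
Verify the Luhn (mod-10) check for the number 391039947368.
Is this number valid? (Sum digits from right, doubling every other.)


Luhn sum = 64
64 mod 10 = 4

Invalid (Luhn sum mod 10 = 4)


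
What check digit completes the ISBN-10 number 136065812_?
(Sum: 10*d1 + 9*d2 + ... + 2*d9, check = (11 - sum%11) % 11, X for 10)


Weighted sum: 185
185 mod 11 = 9

Check digit: 2


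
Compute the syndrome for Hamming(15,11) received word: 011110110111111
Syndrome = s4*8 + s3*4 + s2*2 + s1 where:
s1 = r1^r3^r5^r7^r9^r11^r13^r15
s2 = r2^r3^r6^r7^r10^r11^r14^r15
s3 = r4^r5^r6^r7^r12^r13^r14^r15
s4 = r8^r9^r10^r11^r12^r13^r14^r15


s1=0, s2=1, s3=1, s4=1

Syndrome = 14 (error at position 14)


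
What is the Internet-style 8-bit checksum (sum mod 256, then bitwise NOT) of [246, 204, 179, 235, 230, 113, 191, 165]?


Sum = 1563 mod 256 = 27
Complement = 228

228


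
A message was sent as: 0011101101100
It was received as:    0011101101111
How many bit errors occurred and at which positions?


XOR: 0000000000011

2 error(s) at position(s): 11, 12


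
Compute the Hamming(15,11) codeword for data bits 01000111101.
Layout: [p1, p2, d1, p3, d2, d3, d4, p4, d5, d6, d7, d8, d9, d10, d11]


Parity bits: p1=0, p2=1, p3=0, p4=1

010010010111101


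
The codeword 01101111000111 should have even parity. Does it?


Number of 1s: 9

No, parity error (9 ones)


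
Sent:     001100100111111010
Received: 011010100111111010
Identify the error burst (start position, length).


XOR: 010110000000000000

Burst at position 1, length 4


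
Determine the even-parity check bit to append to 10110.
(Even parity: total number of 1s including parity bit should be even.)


Number of 1s in data: 3
Parity bit: 1

1


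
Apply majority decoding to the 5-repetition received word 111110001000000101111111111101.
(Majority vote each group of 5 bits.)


Groups: 11111, 00010, 00000, 10111, 11111, 11101
Majority votes: 100111

100111


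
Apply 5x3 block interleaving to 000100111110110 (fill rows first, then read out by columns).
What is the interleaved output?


Matrix:
  000
  100
  111
  110
  110
Read columns: 011110011100100

011110011100100


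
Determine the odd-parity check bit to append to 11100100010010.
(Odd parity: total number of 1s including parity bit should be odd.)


Number of 1s in data: 6
Parity bit: 1

1


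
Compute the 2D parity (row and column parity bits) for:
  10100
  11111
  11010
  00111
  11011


Row parities: 01110
Column parities: 01101

Row P: 01110, Col P: 01101, Corner: 1


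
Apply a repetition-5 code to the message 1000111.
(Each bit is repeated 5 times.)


Each bit -> 5 copies

11111000000000000000111111111111111


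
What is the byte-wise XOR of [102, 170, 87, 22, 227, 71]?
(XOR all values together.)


XOR chain: 102 ^ 170 ^ 87 ^ 22 ^ 227 ^ 71 = 41

41


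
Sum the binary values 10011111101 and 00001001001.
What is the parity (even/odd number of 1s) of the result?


10011111101 = 1277
00001001001 = 73
Sum = 1350 = 10101000110
1s count = 5

odd parity (5 ones in 10101000110)


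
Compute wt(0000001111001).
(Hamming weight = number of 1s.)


Counting 1s in 0000001111001

5


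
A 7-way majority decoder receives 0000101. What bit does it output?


Ones: 2 out of 7
Threshold: 4

0 (2/7 voted 1)


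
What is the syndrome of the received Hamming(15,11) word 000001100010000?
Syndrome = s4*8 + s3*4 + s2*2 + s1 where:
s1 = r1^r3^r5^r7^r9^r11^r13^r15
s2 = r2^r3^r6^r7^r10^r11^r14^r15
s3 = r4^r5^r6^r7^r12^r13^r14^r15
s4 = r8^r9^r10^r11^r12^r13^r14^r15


s1=0, s2=1, s3=0, s4=1

Syndrome = 10 (error at position 10)


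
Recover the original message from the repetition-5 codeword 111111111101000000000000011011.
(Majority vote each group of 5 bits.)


Groups: 11111, 11111, 01000, 00000, 00000, 11011
Majority votes: 110001

110001


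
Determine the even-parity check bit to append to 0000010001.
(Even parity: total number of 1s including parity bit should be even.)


Number of 1s in data: 2
Parity bit: 0

0


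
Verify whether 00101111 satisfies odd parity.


Number of 1s: 5

Yes, parity is correct (5 ones)


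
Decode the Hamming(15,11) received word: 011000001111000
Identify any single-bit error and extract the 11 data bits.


Syndrome = 5: error at position 5

Data: 11001111000 (corrected bit 5)


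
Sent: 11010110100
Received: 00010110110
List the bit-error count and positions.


XOR: 11000000010

3 error(s) at position(s): 0, 1, 9


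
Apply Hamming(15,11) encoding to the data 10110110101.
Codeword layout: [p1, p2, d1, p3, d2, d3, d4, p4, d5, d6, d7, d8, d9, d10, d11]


Parity bits: p1=1, p2=0, p3=0, p4=0

101001100110101


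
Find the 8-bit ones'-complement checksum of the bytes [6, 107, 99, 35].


Sum = 247 mod 256 = 247
Complement = 8

8


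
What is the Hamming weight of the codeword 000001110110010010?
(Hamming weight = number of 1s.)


Counting 1s in 000001110110010010

7


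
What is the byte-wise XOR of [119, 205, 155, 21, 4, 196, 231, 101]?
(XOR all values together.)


XOR chain: 119 ^ 205 ^ 155 ^ 21 ^ 4 ^ 196 ^ 231 ^ 101 = 118

118


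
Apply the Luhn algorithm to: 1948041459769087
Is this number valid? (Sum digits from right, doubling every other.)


Luhn sum = 81
81 mod 10 = 1

Invalid (Luhn sum mod 10 = 1)


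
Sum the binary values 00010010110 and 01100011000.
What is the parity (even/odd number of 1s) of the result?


00010010110 = 150
01100011000 = 792
Sum = 942 = 1110101110
1s count = 7

odd parity (7 ones in 1110101110)


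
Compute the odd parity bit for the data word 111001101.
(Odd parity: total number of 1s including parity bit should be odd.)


Number of 1s in data: 6
Parity bit: 1

1


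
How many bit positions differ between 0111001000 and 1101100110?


XOR: 1010101110
Count of 1s: 6

6


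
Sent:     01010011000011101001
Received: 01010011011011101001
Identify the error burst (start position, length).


XOR: 00000000011000000000

Burst at position 9, length 2


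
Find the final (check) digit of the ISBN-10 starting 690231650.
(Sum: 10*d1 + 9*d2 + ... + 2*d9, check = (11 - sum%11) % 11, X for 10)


Weighted sum: 217
217 mod 11 = 8

Check digit: 3


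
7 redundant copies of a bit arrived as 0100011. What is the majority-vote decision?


Ones: 3 out of 7
Threshold: 4

0 (3/7 voted 1)


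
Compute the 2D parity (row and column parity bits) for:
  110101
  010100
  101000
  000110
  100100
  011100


Row parities: 000001
Column parities: 110111

Row P: 000001, Col P: 110111, Corner: 1


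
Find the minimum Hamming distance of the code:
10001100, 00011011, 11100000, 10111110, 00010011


Comparing all pairs, minimum distance: 1
Can detect 0 errors, correct 0 errors

1


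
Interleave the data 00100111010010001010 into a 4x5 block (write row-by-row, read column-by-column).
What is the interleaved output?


Matrix:
  00100
  11101
  00100
  01010
Read columns: 01000101111000010100

01000101111000010100


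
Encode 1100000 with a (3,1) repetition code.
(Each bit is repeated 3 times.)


Each bit -> 3 copies

111111000000000000000


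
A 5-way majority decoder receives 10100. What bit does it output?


Ones: 2 out of 5
Threshold: 3

0 (2/5 voted 1)


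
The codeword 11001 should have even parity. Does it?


Number of 1s: 3

No, parity error (3 ones)


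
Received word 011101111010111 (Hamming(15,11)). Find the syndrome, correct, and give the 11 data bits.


Syndrome = 2: error at position 2

Data: 10111010111 (corrected bit 2)


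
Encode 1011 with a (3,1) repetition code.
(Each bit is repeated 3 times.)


Each bit -> 3 copies

111000111111


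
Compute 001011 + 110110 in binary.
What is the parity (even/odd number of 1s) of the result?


001011 = 11
110110 = 54
Sum = 65 = 1000001
1s count = 2

even parity (2 ones in 1000001)


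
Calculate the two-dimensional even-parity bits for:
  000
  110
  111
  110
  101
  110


Row parities: 001000
Column parities: 100

Row P: 001000, Col P: 100, Corner: 1


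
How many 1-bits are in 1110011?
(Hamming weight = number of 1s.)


Counting 1s in 1110011

5


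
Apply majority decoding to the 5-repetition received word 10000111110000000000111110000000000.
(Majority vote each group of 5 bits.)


Groups: 10000, 11111, 00000, 00000, 11111, 00000, 00000
Majority votes: 0100100

0100100


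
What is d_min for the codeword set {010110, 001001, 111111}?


Comparing all pairs, minimum distance: 3
Can detect 2 errors, correct 1 errors

3


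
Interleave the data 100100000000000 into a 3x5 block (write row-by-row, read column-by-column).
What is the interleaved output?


Matrix:
  10010
  00000
  00000
Read columns: 100000000100000

100000000100000


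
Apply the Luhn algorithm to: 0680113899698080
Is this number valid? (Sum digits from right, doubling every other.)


Luhn sum = 74
74 mod 10 = 4

Invalid (Luhn sum mod 10 = 4)


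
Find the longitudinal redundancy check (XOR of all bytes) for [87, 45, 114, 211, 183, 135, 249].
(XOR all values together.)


XOR chain: 87 ^ 45 ^ 114 ^ 211 ^ 183 ^ 135 ^ 249 = 18

18


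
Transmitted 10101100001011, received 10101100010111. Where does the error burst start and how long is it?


XOR: 00000000011100

Burst at position 9, length 3


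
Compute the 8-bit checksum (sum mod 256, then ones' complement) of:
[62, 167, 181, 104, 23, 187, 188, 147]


Sum = 1059 mod 256 = 35
Complement = 220

220


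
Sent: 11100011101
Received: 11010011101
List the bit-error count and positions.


XOR: 00110000000

2 error(s) at position(s): 2, 3


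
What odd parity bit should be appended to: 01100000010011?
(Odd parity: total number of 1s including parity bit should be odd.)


Number of 1s in data: 5
Parity bit: 0

0


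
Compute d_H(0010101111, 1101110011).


XOR: 1111011100
Count of 1s: 7

7


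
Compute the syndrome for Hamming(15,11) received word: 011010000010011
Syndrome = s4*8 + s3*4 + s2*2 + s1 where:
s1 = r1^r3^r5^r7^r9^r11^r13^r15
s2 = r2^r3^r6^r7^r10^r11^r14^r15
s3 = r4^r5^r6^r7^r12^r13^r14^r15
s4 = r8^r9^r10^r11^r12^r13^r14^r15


s1=0, s2=1, s3=1, s4=1

Syndrome = 14 (error at position 14)


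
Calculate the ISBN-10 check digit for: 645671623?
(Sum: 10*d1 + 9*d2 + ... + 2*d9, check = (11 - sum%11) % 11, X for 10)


Weighted sum: 261
261 mod 11 = 8

Check digit: 3


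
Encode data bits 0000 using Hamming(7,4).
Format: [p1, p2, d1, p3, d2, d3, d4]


Parity bits: p1=0, p2=0, p3=0

0000000


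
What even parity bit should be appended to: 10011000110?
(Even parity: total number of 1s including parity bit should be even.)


Number of 1s in data: 5
Parity bit: 1

1


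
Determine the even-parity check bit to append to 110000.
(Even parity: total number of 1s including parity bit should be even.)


Number of 1s in data: 2
Parity bit: 0

0


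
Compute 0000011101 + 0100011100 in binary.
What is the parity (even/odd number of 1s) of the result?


0000011101 = 29
0100011100 = 284
Sum = 313 = 100111001
1s count = 5

odd parity (5 ones in 100111001)


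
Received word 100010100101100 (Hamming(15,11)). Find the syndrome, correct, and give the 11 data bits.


Syndrome = 8: error at position 8

Data: 01010101100 (corrected bit 8)


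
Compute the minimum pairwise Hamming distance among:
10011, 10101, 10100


Comparing all pairs, minimum distance: 1
Can detect 0 errors, correct 0 errors

1


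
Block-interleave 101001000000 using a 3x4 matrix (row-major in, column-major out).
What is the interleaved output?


Matrix:
  1010
  0100
  0000
Read columns: 100010100000

100010100000


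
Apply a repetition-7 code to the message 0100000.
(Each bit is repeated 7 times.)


Each bit -> 7 copies

0000000111111100000000000000000000000000000000000


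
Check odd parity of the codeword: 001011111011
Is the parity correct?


Number of 1s: 8

No, parity error (8 ones)


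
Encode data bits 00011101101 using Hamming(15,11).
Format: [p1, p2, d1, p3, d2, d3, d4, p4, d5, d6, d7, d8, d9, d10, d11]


Parity bits: p1=0, p2=1, p3=0, p4=1

010000111101101


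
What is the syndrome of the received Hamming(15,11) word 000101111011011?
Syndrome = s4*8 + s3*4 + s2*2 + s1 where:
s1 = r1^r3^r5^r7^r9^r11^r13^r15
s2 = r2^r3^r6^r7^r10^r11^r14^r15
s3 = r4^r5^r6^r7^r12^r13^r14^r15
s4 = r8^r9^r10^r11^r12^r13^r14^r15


s1=0, s2=1, s3=0, s4=0

Syndrome = 2 (error at position 2)


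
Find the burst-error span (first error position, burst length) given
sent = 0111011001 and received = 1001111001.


XOR: 1110100000

Burst at position 0, length 5


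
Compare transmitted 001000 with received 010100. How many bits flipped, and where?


XOR: 011100

3 error(s) at position(s): 1, 2, 3


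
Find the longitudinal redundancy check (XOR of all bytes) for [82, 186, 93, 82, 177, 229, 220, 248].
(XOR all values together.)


XOR chain: 82 ^ 186 ^ 93 ^ 82 ^ 177 ^ 229 ^ 220 ^ 248 = 151

151


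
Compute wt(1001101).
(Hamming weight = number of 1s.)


Counting 1s in 1001101

4


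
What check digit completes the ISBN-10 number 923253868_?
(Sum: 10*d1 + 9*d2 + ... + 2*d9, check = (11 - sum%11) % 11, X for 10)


Weighted sum: 257
257 mod 11 = 4

Check digit: 7


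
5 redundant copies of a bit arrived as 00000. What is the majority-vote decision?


Ones: 0 out of 5
Threshold: 3

0 (0/5 voted 1)


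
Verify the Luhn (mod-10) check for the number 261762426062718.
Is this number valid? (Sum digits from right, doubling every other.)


Luhn sum = 62
62 mod 10 = 2

Invalid (Luhn sum mod 10 = 2)


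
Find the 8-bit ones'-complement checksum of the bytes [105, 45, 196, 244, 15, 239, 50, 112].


Sum = 1006 mod 256 = 238
Complement = 17

17


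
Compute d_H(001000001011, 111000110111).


XOR: 110000111100
Count of 1s: 6

6


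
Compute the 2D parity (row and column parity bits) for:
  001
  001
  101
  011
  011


Row parities: 11000
Column parities: 101

Row P: 11000, Col P: 101, Corner: 0


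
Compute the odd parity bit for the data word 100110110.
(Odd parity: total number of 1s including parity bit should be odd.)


Number of 1s in data: 5
Parity bit: 0

0


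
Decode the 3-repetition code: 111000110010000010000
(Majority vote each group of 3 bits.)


Groups: 111, 000, 110, 010, 000, 010, 000
Majority votes: 1010000

1010000


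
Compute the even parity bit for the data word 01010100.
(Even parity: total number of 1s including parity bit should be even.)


Number of 1s in data: 3
Parity bit: 1

1


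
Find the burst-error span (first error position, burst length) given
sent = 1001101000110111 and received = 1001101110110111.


XOR: 0000000110000000

Burst at position 7, length 2


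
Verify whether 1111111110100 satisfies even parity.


Number of 1s: 10

Yes, parity is correct (10 ones)


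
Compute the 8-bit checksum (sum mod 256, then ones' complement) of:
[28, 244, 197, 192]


Sum = 661 mod 256 = 149
Complement = 106

106


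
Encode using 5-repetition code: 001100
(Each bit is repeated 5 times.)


Each bit -> 5 copies

000000000011111111110000000000


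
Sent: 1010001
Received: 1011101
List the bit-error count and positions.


XOR: 0001100

2 error(s) at position(s): 3, 4


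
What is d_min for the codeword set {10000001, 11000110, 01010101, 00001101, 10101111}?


Comparing all pairs, minimum distance: 3
Can detect 2 errors, correct 1 errors

3


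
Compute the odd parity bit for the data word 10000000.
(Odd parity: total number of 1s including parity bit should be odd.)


Number of 1s in data: 1
Parity bit: 0

0


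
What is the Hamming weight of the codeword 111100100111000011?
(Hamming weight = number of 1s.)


Counting 1s in 111100100111000011

10


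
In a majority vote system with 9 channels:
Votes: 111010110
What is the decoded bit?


Ones: 6 out of 9
Threshold: 5

1 (6/9 voted 1)


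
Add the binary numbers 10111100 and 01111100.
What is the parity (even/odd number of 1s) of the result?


10111100 = 188
01111100 = 124
Sum = 312 = 100111000
1s count = 4

even parity (4 ones in 100111000)


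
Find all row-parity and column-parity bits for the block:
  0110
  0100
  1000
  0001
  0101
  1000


Row parities: 011101
Column parities: 0110

Row P: 011101, Col P: 0110, Corner: 0


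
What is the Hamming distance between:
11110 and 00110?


XOR: 11000
Count of 1s: 2

2


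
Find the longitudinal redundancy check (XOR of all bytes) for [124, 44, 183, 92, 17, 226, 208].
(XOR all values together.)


XOR chain: 124 ^ 44 ^ 183 ^ 92 ^ 17 ^ 226 ^ 208 = 152

152


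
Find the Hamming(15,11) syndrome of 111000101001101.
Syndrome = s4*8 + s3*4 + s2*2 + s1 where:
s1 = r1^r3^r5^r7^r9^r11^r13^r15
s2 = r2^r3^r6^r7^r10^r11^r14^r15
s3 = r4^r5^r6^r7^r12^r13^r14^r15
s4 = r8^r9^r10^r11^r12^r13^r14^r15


s1=0, s2=0, s3=0, s4=0

Syndrome = 0 (no error)


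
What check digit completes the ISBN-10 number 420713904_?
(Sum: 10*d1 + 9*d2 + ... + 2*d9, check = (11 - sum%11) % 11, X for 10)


Weighted sum: 172
172 mod 11 = 7

Check digit: 4


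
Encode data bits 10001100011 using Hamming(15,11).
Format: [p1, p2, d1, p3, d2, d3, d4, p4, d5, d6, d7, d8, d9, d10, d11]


Parity bits: p1=1, p2=0, p3=0, p4=0

101000001100011


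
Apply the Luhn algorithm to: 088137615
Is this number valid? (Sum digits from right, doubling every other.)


Luhn sum = 38
38 mod 10 = 8

Invalid (Luhn sum mod 10 = 8)


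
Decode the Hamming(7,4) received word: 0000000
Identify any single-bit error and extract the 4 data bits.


Syndrome = 0: no error detected

Data: 0000 (no errors)


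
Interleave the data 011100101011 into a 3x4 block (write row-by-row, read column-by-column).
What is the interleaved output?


Matrix:
  0111
  0010
  1011
Read columns: 001100111101

001100111101


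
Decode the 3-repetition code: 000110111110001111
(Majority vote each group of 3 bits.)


Groups: 000, 110, 111, 110, 001, 111
Majority votes: 011101

011101


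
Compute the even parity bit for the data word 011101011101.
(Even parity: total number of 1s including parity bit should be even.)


Number of 1s in data: 8
Parity bit: 0

0


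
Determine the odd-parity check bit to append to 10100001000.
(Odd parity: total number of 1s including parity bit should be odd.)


Number of 1s in data: 3
Parity bit: 0

0


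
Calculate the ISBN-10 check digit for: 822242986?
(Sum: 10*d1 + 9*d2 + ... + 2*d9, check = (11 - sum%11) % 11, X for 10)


Weighted sum: 234
234 mod 11 = 3

Check digit: 8


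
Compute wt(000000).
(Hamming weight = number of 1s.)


Counting 1s in 000000

0


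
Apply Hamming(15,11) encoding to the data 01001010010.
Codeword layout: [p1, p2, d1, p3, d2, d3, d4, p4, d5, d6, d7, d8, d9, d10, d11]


Parity bits: p1=1, p2=0, p3=0, p4=1

100010011010010


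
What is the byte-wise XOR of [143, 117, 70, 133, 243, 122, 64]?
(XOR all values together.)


XOR chain: 143 ^ 117 ^ 70 ^ 133 ^ 243 ^ 122 ^ 64 = 240

240


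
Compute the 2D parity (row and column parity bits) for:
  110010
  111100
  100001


Row parities: 100
Column parities: 101111

Row P: 100, Col P: 101111, Corner: 1


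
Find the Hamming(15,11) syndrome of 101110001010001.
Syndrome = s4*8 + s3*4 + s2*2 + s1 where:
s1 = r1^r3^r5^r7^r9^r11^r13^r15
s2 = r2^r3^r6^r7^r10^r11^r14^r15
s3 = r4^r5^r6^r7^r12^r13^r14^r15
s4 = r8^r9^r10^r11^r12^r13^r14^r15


s1=0, s2=1, s3=1, s4=1

Syndrome = 14 (error at position 14)


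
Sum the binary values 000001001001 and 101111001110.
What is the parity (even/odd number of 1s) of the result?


000001001001 = 73
101111001110 = 3022
Sum = 3095 = 110000010111
1s count = 6

even parity (6 ones in 110000010111)


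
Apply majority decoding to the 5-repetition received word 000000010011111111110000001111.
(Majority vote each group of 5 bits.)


Groups: 00000, 00100, 11111, 11111, 00000, 01111
Majority votes: 001101

001101


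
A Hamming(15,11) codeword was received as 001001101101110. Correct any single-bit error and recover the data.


Syndrome = 14: error at position 14

Data: 10111101100 (corrected bit 14)


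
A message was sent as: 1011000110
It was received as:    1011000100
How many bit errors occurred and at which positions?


XOR: 0000000010

1 error(s) at position(s): 8


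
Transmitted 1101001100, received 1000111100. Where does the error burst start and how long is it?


XOR: 0101110000

Burst at position 1, length 5


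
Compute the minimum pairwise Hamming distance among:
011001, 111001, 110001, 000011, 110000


Comparing all pairs, minimum distance: 1
Can detect 0 errors, correct 0 errors

1


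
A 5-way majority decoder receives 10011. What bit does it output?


Ones: 3 out of 5
Threshold: 3

1 (3/5 voted 1)


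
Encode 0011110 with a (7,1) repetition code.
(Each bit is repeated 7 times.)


Each bit -> 7 copies

0000000000000011111111111111111111111111110000000


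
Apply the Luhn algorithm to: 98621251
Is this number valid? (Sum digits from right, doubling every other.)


Luhn sum = 28
28 mod 10 = 8

Invalid (Luhn sum mod 10 = 8)


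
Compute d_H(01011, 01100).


XOR: 00111
Count of 1s: 3

3


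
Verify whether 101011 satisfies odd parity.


Number of 1s: 4

No, parity error (4 ones)


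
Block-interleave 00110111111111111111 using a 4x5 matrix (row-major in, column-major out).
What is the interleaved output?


Matrix:
  00110
  11111
  11111
  11111
Read columns: 01110111111111110111

01110111111111110111


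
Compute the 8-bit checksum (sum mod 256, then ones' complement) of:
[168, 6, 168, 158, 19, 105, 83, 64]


Sum = 771 mod 256 = 3
Complement = 252

252


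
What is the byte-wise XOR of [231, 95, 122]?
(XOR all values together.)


XOR chain: 231 ^ 95 ^ 122 = 194

194


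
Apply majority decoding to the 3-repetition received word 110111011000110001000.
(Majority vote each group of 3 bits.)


Groups: 110, 111, 011, 000, 110, 001, 000
Majority votes: 1110100

1110100


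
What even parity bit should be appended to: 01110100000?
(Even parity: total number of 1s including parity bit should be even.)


Number of 1s in data: 4
Parity bit: 0

0


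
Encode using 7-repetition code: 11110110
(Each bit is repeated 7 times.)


Each bit -> 7 copies

11111111111111111111111111110000000111111111111110000000


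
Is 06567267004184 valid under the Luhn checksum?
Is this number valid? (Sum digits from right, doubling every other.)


Luhn sum = 50
50 mod 10 = 0

Valid (Luhn sum mod 10 = 0)


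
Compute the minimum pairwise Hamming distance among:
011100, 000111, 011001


Comparing all pairs, minimum distance: 2
Can detect 1 errors, correct 0 errors

2


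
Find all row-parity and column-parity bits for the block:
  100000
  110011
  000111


Row parities: 101
Column parities: 010100

Row P: 101, Col P: 010100, Corner: 0


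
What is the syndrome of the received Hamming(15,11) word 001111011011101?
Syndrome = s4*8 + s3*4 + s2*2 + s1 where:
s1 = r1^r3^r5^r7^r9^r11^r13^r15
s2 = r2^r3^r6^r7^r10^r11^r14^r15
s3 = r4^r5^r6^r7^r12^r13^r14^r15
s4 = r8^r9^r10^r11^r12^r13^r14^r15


s1=0, s2=0, s3=0, s4=0

Syndrome = 0 (no error)


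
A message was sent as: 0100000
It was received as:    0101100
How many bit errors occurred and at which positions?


XOR: 0001100

2 error(s) at position(s): 3, 4
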